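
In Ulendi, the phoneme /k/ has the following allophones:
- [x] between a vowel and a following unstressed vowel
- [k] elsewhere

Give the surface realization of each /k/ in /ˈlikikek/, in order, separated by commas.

Occurrence 1 (position 3): between a vowel and a following unstressed vowel → [x].
Occurrence 2 (position 5): between a vowel and a following unstressed vowel → [x].
Occurrence 3 (position 7): no conditioning environment matches → elsewhere allophone [k].

[x], [x], [k]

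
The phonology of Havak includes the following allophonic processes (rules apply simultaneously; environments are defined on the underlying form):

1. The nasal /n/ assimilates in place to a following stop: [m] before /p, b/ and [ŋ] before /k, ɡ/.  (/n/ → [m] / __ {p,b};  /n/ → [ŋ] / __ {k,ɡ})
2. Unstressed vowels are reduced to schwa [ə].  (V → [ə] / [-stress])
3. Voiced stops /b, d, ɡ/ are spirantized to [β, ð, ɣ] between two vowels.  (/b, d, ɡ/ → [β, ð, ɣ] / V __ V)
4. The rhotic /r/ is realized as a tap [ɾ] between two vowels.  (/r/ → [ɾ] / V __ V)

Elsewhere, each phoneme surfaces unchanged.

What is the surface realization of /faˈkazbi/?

[fəˈkazbə]

/f/ stays [f].
/a/ meets the environment for rule 2 (in an unstressed syllable) → [ə].
/k/ (between /a/ and /a/) is unaffected → [k].
/a/ (between /k/ and /z/) is in the target of rule 2 but the environment (in an unstressed syllable) is not met → [a].
/z/ — not in any rule's target class → [z].
/b/ (between /z/ and /i/) is in the target of rule 3 but the environment (between two vowels) is not met → [b].
/i/ (word-final) occurs in an unstressed syllable → [ə] by rule 2.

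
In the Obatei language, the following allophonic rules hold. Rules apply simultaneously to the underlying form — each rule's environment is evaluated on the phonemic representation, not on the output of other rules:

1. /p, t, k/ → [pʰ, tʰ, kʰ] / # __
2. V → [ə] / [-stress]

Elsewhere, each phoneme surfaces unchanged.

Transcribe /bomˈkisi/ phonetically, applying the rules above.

[bəmˈkisə]

/b/ (word-initial): no rule targets it → [b].
Rule 2 applies to /o/ (between /b/ and /m/: in an unstressed syllable) → [ə].
/m/ — not in any rule's target class → [m].
/k/ (between /m/ and /i/): rule 1 targets it, but not word-initially → unchanged [k].
/i/ (between /k/ and /s/): rule 2 targets it, but not in an unstressed syllable → unchanged [i].
/s/ (between /i/ and /i/): no rule targets it → [s].
/i/ — word-final, in an unstressed syllable — surfaces as [ə] (rule 2).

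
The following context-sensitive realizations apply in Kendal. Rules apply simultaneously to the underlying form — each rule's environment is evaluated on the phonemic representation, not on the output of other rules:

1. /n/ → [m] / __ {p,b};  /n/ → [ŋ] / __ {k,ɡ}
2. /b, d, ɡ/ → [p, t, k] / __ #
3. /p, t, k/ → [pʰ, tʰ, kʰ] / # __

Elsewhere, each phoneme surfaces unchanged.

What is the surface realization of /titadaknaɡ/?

/t/ (word-initial) occurs word-initially → [tʰ] by rule 3.
/i/ (between /t/ and /t/) is unaffected → [i].
/t/ (between /i/ and /a/) fails the environment for rule 3, so it stays [t].
/a/ (between /t/ and /d/) is unaffected → [a].
/d/ — between /a/ and /a/; rule 2 does not apply here → [d].
/a/ — not in any rule's target class → [a].
/k/ — between /a/ and /n/; rule 3 does not apply here → [k].
/n/ — between /k/ and /a/; rule 1 does not apply here → [n].
/a/ (between /n/ and /ɡ/): no rule targets it → [a].
/ɡ/ — word-final, word-finally — surfaces as [k] (rule 2).

[tʰitadaknak]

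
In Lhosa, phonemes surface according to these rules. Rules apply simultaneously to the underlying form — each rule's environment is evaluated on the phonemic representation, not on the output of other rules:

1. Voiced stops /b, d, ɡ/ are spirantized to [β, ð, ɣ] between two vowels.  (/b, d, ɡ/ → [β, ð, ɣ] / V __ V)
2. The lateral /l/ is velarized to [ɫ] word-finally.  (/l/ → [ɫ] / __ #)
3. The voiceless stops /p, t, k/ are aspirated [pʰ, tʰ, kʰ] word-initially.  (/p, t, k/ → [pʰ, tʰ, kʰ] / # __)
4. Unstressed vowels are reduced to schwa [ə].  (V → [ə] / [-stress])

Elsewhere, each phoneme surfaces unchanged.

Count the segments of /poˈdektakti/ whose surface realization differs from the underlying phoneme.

Segments that undergo a rule: /p/ → [pʰ] (rule 3); /o/ → [ə] (rule 4); /d/ → [ð] (rule 1); /a/ → [ə] (rule 4); /i/ → [ə] (rule 4).
All other segments surface unchanged.

5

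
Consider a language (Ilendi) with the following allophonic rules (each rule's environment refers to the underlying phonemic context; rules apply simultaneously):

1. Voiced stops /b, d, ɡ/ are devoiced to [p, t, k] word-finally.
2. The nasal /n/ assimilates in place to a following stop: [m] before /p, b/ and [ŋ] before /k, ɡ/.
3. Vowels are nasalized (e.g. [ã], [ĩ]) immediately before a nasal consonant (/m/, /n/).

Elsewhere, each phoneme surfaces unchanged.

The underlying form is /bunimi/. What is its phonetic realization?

/b/ (word-initial): rule 1 targets it, but not word-finally → unchanged [b].
/u/ (between /b/ and /n/): before a nasal consonant, so rule 3 applies → [ũ].
/n/ — between /u/ and /i/; rule 2 does not apply here → [n].
Rule 3 applies to /i/ (between /n/ and /m/: before a nasal consonant) → [ĩ].
/i/ (word-final) is in the target of rule 3 but the environment (before a nasal consonant) is not met → [i].

[bũnĩmi]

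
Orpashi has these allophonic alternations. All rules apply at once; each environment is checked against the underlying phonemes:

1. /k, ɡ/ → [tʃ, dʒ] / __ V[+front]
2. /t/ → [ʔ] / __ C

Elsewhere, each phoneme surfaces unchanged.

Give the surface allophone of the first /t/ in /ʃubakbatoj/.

[t]

/t/ (between /a/ and /o/) is in the target of rule 2 but the environment (immediately before a consonant) is not met → [t].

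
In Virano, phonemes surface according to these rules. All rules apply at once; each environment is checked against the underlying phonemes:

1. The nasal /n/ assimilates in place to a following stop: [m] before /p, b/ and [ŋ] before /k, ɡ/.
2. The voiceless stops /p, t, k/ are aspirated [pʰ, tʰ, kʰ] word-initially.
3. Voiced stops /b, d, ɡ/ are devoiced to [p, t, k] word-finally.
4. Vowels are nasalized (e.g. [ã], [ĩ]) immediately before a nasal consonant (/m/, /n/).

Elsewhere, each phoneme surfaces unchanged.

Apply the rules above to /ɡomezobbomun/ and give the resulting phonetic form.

/ɡ/ (word-initial) is in the target of rule 3 but the environment (word-finally) is not met → [ɡ].
/o/ (between /ɡ/ and /m/) occurs before a nasal consonant → [õ] by rule 4.
/e/ (between /m/ and /z/) is in the target of rule 4 but the environment (before a nasal consonant) is not met → [e].
/o/ — between /z/ and /b/; rule 4 does not apply here → [o].
/b/ — between /o/ and /b/; rule 3 does not apply here → [b].
/b/ — between /b/ and /o/; rule 3 does not apply here → [b].
/o/ (between /b/ and /m/) occurs before a nasal consonant → [õ] by rule 4.
/u/ — between /m/ and /n/, before a nasal consonant — surfaces as [ũ] (rule 4).
/n/ — word-final; rule 1 does not apply here → [n].

[ɡõmezobbõmũn]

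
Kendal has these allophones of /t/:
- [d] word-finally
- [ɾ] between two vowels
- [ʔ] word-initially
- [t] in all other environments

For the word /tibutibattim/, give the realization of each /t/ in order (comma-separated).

[ʔ], [ɾ], [t], [t]

Occurrence 1 (position 1): word-initially → [ʔ].
Occurrence 2 (position 5): between two vowels → [ɾ].
Occurrence 3 (position 9): no conditioning environment matches → elsewhere allophone [t].
Occurrence 4 (position 10): no conditioning environment matches → elsewhere allophone [t].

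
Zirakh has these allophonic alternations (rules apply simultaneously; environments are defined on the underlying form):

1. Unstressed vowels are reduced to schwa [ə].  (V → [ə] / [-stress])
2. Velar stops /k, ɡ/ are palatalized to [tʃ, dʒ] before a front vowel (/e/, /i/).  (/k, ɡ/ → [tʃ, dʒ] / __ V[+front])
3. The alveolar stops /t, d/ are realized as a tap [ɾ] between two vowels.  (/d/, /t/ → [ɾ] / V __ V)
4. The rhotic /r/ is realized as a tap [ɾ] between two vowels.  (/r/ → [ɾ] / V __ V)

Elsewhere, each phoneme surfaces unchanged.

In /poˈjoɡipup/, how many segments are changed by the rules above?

Segments that undergo a rule: /o/ → [ə] (rule 1); /ɡ/ → [dʒ] (rule 2); /i/ → [ə] (rule 1); /u/ → [ə] (rule 1).
All other segments surface unchanged.

4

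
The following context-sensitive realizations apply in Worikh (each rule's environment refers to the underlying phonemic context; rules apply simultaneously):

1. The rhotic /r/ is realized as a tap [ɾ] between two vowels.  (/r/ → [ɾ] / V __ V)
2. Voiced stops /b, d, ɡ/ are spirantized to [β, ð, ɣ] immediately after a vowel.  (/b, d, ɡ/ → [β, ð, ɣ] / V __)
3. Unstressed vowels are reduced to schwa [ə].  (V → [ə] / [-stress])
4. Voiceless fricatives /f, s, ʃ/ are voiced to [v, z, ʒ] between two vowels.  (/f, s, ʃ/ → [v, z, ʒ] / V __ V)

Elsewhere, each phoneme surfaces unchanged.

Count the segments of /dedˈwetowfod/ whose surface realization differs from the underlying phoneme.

Segments that undergo a rule: /e/ → [ə] (rule 3); /d/ → [ð] (rule 2); /o/ → [ə] (rule 3); /o/ → [ə] (rule 3); /d/ → [ð] (rule 2).
All other segments surface unchanged.

5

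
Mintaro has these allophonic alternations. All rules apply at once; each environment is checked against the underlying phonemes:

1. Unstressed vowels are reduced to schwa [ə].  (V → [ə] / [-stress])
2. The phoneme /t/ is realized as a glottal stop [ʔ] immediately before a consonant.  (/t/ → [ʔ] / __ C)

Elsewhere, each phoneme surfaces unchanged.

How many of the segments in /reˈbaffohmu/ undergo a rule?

3

Segments that undergo a rule: /e/ → [ə] (rule 1); /o/ → [ə] (rule 1); /u/ → [ə] (rule 1).
All other segments surface unchanged.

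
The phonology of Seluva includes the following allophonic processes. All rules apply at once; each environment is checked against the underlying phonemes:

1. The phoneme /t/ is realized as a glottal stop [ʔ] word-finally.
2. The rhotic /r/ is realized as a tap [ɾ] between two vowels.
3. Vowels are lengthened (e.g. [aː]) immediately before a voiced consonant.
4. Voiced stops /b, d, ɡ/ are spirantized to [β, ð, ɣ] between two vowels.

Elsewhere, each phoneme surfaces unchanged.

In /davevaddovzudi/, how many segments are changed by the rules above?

Segments that undergo a rule: /a/ → [aː] (rule 3); /e/ → [eː] (rule 3); /a/ → [aː] (rule 3); /o/ → [oː] (rule 3); /u/ → [uː] (rule 3); /d/ → [ð] (rule 4).
All other segments surface unchanged.

6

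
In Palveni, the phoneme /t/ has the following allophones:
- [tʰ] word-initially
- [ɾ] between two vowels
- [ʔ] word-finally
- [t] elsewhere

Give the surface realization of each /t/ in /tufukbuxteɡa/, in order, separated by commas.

[tʰ], [t]

Occurrence 1 (position 1): word-initially → [tʰ].
Occurrence 2 (position 9): no conditioning environment matches → elsewhere allophone [t].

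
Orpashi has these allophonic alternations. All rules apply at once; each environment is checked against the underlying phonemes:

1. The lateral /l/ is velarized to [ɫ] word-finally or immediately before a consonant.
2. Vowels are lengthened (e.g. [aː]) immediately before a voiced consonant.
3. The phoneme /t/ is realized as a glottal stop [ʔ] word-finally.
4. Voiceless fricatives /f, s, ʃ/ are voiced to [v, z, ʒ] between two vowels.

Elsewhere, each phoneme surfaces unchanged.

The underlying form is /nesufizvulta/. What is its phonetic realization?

[nezuviːzvuːɫta]

/e/ — between /n/ and /s/; rule 2 does not apply here → [e].
Rule 4 applies to /s/ (between /e/ and /u/: between two vowels) → [z].
/u/ (between /s/ and /f/): rule 2 targets it, but not before a voiced consonant → unchanged [u].
Rule 4 applies to /f/ (between /u/ and /i/: between two vowels) → [v].
Rule 2 applies to /i/ (between /f/ and /z/: before a voiced consonant) → [iː].
/u/ meets the environment for rule 2 (before a voiced consonant) → [uː].
/l/ — between /u/ and /t/, word-finally or immediately before a consonant — surfaces as [ɫ] (rule 1).
/t/ (between /l/ and /a/) fails the environment for rule 3, so it stays [t].
/a/ (word-final) is in the target of rule 2 but the environment (before a voiced consonant) is not met → [a].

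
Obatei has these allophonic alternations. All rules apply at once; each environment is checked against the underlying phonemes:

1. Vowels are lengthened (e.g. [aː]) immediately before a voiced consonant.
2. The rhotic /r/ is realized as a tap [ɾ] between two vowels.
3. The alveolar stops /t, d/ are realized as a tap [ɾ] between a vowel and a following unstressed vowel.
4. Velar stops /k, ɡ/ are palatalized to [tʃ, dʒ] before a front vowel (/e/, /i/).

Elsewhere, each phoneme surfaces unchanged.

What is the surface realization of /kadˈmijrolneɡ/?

[kaːdˈmiːjroːlneːɡ]

/k/ (word-initial) is in the target of rule 4 but the environment (before a front vowel) is not met → [k].
/a/ (between /k/ and /d/) occurs before a voiced consonant → [aː] by rule 1.
/d/ (between /a/ and /m/): rule 3 targets it, but not between a vowel and a following unstressed vowel → unchanged [d].
/m/ (between /d/ and /i/) is unaffected → [m].
/i/ (between /m/ and /j/): before a voiced consonant, so rule 1 applies → [iː].
/j/ stays [j].
/r/ (between /j/ and /o/) fails the environment for rule 2, so it stays [r].
Rule 1 applies to /o/ (between /r/ and /l/: before a voiced consonant) → [oː].
/l/ — not in any rule's target class → [l].
/n/ — not in any rule's target class → [n].
/e/ meets the environment for rule 1 (before a voiced consonant) → [eː].
/ɡ/ (word-final) is in the target of rule 4 but the environment (before a front vowel) is not met → [ɡ].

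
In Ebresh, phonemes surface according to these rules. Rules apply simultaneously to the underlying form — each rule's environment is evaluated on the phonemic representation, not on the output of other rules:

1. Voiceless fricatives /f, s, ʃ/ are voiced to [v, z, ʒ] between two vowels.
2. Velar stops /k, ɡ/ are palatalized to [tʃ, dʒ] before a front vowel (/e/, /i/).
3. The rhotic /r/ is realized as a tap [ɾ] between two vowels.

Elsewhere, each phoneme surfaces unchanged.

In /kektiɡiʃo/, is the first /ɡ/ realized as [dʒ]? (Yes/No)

Yes

/ɡ/ (between /i/ and /i/): before a front vowel, so rule 2 applies → [dʒ].
The actual realization is [dʒ], which matches [dʒ].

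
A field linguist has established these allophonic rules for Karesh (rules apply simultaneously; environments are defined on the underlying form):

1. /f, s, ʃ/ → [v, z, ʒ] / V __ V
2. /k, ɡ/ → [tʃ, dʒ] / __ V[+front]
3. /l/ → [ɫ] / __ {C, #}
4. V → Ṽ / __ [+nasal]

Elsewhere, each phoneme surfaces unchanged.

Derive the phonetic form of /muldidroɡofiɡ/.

/u/ (between /m/ and /l/): rule 4 targets it, but not before a nasal consonant → unchanged [u].
/l/ — between /u/ and /d/, word-finally or immediately before a consonant — surfaces as [ɫ] (rule 3).
/i/ (between /d/ and /d/): rule 4 targets it, but not before a nasal consonant → unchanged [i].
/o/ (between /r/ and /ɡ/): rule 4 targets it, but not before a nasal consonant → unchanged [o].
/ɡ/ (between /o/ and /o/): rule 2 targets it, but not before a front vowel → unchanged [ɡ].
/o/ — between /ɡ/ and /f/; rule 4 does not apply here → [o].
/f/ (between /o/ and /i/) occurs between two vowels → [v] by rule 1.
/i/ (between /f/ and /ɡ/) is in the target of rule 4 but the environment (before a nasal consonant) is not met → [i].
/ɡ/ (word-final) is in the target of rule 2 but the environment (before a front vowel) is not met → [ɡ].

[muɫdidroɡoviɡ]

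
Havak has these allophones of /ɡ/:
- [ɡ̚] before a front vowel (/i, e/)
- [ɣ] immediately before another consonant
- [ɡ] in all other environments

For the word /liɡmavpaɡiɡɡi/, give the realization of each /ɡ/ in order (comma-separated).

[ɣ], [ɡ̚], [ɣ], [ɡ̚]

Occurrence 1 (position 3): immediately before another consonant → [ɣ].
Occurrence 2 (position 9): before a front vowel (/i, e/) → [ɡ̚].
Occurrence 3 (position 11): immediately before another consonant → [ɣ].
Occurrence 4 (position 12): before a front vowel (/i, e/) → [ɡ̚].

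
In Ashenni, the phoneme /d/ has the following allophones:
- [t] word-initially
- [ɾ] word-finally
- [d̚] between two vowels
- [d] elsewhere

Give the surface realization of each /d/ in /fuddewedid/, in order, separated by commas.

Occurrence 1 (position 3): no conditioning environment matches → elsewhere allophone [d].
Occurrence 2 (position 4): no conditioning environment matches → elsewhere allophone [d].
Occurrence 3 (position 8): between two vowels → [d̚].
Occurrence 4 (position 10): word-finally → [ɾ].

[d], [d], [d̚], [ɾ]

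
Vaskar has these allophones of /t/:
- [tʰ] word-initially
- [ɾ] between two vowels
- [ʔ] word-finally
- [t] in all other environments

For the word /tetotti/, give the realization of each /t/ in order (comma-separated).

[tʰ], [ɾ], [t], [t]

Occurrence 1 (position 1): word-initially → [tʰ].
Occurrence 2 (position 3): between two vowels → [ɾ].
Occurrence 3 (position 5): no conditioning environment matches → elsewhere allophone [t].
Occurrence 4 (position 6): no conditioning environment matches → elsewhere allophone [t].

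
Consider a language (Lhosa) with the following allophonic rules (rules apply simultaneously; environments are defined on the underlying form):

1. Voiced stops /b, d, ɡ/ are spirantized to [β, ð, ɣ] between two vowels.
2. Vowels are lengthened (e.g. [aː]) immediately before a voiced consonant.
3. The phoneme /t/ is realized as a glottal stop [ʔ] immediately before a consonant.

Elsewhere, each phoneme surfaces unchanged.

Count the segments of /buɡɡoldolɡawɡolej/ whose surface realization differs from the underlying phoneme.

Segments that undergo a rule: /u/ → [uː] (rule 2); /o/ → [oː] (rule 2); /o/ → [oː] (rule 2); /a/ → [aː] (rule 2); /o/ → [oː] (rule 2); /e/ → [eː] (rule 2).
All other segments surface unchanged.

6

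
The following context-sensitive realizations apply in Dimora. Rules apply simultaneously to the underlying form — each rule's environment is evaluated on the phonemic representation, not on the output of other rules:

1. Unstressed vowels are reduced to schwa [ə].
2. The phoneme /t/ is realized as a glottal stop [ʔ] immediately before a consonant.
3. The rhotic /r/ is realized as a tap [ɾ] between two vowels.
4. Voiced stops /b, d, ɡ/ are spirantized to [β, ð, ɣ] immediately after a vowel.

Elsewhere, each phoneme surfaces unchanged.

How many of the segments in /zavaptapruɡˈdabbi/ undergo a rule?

7

Segments that undergo a rule: /a/ → [ə] (rule 1); /a/ → [ə] (rule 1); /a/ → [ə] (rule 1); /u/ → [ə] (rule 1); /ɡ/ → [ɣ] (rule 4); /b/ → [β] (rule 4); /i/ → [ə] (rule 1).
All other segments surface unchanged.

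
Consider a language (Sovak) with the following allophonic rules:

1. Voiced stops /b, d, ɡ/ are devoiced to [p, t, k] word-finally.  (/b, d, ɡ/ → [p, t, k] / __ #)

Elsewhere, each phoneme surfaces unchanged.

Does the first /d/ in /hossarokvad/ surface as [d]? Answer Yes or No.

No

Rule 1 applies to /d/ (word-final: word-finally) → [t].
The actual realization is [t], not [d].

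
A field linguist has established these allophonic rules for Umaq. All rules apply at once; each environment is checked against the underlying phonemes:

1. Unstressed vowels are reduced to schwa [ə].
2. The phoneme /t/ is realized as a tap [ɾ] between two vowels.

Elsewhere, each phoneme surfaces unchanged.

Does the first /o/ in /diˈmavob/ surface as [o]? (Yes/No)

/o/ meets the environment for rule 1 (in an unstressed syllable) → [ə].
The actual realization is [ə], not [o].

No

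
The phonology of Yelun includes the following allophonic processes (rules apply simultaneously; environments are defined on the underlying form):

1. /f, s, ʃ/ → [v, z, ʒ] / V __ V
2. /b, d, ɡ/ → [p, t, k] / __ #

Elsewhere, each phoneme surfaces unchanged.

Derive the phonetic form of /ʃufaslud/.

/ʃ/ (word-initial) fails the environment for rule 1, so it stays [ʃ].
/u/ (between /ʃ/ and /f/) is unaffected → [u].
/f/ (between /u/ and /a/): between two vowels, so rule 1 applies → [v].
/a/ (between /f/ and /s/) is unaffected → [a].
/s/ — between /a/ and /l/; rule 1 does not apply here → [s].
/l/ (between /s/ and /u/): no rule targets it → [l].
/u/ (between /l/ and /d/): no rule targets it → [u].
/d/ meets the environment for rule 2 (word-finally) → [t].

[ʃuvaslut]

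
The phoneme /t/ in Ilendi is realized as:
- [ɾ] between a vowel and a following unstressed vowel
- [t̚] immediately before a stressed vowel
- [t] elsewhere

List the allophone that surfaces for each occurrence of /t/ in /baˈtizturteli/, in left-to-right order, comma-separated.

Occurrence 1 (position 3): immediately before a stressed vowel → [t̚].
Occurrence 2 (position 6): no conditioning environment matches → elsewhere allophone [t].
Occurrence 3 (position 9): no conditioning environment matches → elsewhere allophone [t].

[t̚], [t], [t]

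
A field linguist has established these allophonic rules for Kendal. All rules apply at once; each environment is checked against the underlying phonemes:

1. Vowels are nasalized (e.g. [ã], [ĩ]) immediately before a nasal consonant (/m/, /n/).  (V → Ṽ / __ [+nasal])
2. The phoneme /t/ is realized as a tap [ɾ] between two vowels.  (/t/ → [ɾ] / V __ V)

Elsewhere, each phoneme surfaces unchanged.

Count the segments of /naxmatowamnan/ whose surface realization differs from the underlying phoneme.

Segments that undergo a rule: /t/ → [ɾ] (rule 2); /a/ → [ã] (rule 1); /a/ → [ã] (rule 1).
All other segments surface unchanged.

3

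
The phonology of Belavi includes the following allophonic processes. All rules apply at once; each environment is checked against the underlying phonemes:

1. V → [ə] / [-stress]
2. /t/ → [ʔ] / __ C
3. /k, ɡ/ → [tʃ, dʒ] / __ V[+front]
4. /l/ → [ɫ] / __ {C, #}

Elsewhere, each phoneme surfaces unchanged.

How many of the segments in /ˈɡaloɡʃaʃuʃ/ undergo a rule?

3

Segments that undergo a rule: /o/ → [ə] (rule 1); /a/ → [ə] (rule 1); /u/ → [ə] (rule 1).
All other segments surface unchanged.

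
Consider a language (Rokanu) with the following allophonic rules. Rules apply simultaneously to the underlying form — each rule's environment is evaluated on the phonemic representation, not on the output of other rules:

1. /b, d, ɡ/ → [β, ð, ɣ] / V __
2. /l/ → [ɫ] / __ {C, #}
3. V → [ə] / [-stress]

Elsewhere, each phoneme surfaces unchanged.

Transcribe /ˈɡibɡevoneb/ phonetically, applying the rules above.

/ɡ/ — word-initial; rule 1 does not apply here → [ɡ].
/i/ (between /ɡ/ and /b/) is in the target of rule 3 but the environment (in an unstressed syllable) is not met → [i].
/b/ meets the environment for rule 1 (immediately after a vowel) → [β].
/ɡ/ (between /b/ and /e/) is in the target of rule 1 but the environment (immediately after a vowel) is not met → [ɡ].
/e/ (between /ɡ/ and /v/) occurs in an unstressed syllable → [ə] by rule 3.
/v/ (between /e/ and /o/) is unaffected → [v].
/o/ (between /v/ and /n/) occurs in an unstressed syllable → [ə] by rule 3.
/n/ stays [n].
Rule 3 applies to /e/ (between /n/ and /b/: in an unstressed syllable) → [ə].
Rule 1 applies to /b/ (word-final: immediately after a vowel) → [β].

[ˈɡiβɡəvənəβ]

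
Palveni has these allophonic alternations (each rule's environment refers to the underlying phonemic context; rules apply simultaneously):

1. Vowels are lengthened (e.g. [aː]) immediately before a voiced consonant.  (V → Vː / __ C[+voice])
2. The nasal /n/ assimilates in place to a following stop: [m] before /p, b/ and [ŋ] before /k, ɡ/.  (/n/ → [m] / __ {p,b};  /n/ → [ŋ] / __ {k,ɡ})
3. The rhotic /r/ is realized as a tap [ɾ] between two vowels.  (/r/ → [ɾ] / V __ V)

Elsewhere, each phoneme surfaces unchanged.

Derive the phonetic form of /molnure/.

[moːlnuːɾe]

/m/ (word-initial): no rule targets it → [m].
/o/ — between /m/ and /l/, before a voiced consonant — surfaces as [oː] (rule 1).
/l/ (between /o/ and /n/): no rule targets it → [l].
/n/ (between /l/ and /u/) fails the environment for rule 2, so it stays [n].
/u/ (between /n/ and /r/) occurs before a voiced consonant → [uː] by rule 1.
Rule 3 applies to /r/ (between /u/ and /e/: between two vowels) → [ɾ].
/e/ (word-final) fails the environment for rule 1, so it stays [e].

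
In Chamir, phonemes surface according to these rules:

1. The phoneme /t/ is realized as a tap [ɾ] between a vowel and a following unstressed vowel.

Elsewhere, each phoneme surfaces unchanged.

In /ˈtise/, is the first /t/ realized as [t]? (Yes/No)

/t/ (word-initial) is in the target of rule 1 but the environment (between a vowel and a following unstressed vowel) is not met → [t].
The actual realization is [t], which matches [t].

Yes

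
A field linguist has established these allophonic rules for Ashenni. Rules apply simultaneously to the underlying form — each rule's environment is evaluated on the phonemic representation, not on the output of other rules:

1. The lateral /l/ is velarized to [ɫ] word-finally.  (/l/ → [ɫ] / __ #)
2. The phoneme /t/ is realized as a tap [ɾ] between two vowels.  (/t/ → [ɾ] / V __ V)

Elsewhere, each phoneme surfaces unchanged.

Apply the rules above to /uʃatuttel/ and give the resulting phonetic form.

/u/ (word-initial) is unaffected → [u].
/ʃ/ (between /u/ and /a/) is unaffected → [ʃ].
/a/ stays [a].
/t/ — between /a/ and /u/, between two vowels — surfaces as [ɾ] (rule 2).
/u/ (between /t/ and /t/) is unaffected → [u].
/t/ — between /u/ and /t/; rule 2 does not apply here → [t].
/t/ (between /t/ and /e/) fails the environment for rule 2, so it stays [t].
/e/ (between /t/ and /l/) is unaffected → [e].
Rule 1 applies to /l/ (word-final: word-finally) → [ɫ].

[uʃaɾutteɫ]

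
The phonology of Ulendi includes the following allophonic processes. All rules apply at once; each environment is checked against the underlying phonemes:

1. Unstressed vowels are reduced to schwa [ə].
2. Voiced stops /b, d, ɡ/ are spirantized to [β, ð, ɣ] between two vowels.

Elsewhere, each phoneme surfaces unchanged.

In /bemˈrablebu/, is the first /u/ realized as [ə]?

Yes

/u/ — word-final, in an unstressed syllable — surfaces as [ə] (rule 1).
The actual realization is [ə], which matches [ə].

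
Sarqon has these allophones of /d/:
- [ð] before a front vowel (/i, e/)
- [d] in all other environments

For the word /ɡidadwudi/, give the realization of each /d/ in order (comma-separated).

Occurrence 1 (position 3): no conditioning environment matches → elsewhere allophone [d].
Occurrence 2 (position 5): no conditioning environment matches → elsewhere allophone [d].
Occurrence 3 (position 8): before a front vowel (/i, e/) → [ð].

[d], [d], [ð]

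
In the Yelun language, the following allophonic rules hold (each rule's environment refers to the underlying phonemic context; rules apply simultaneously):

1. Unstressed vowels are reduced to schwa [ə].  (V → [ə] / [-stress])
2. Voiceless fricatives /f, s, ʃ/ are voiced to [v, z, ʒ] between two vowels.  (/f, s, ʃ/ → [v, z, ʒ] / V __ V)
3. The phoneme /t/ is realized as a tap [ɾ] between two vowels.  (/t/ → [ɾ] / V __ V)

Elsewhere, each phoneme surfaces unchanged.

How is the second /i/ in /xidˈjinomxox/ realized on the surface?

[i]

/i/ (between /j/ and /n/): rule 1 targets it, but not in an unstressed syllable → unchanged [i].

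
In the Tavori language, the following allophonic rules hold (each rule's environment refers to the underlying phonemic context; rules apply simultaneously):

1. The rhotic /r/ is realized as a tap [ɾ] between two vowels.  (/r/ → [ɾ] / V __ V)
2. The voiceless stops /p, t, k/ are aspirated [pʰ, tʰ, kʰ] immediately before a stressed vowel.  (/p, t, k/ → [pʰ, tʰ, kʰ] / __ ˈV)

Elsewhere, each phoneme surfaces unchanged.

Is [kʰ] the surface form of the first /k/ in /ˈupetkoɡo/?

No

/k/ (between /t/ and /o/) fails the environment for rule 2, so it stays [k].
The actual realization is [k], not [kʰ].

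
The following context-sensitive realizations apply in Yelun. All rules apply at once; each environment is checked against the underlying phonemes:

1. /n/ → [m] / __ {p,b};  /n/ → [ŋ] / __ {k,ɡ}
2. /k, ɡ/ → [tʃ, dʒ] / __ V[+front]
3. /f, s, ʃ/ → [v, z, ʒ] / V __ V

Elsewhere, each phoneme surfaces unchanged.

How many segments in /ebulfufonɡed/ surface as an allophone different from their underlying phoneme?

3

Segments that undergo a rule: /f/ → [v] (rule 3); /n/ → [ŋ] (rule 1); /ɡ/ → [dʒ] (rule 2).
All other segments surface unchanged.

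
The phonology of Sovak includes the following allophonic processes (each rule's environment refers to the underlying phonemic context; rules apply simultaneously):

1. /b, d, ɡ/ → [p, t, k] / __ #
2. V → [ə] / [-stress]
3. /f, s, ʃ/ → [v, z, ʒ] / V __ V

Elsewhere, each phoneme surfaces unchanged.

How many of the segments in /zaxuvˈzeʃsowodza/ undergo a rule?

5

Segments that undergo a rule: /a/ → [ə] (rule 2); /u/ → [ə] (rule 2); /o/ → [ə] (rule 2); /o/ → [ə] (rule 2); /a/ → [ə] (rule 2).
All other segments surface unchanged.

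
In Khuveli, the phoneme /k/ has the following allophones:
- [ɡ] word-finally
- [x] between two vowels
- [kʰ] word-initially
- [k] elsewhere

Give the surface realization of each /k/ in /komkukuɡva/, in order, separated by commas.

[kʰ], [k], [x]

Occurrence 1 (position 1): word-initially → [kʰ].
Occurrence 2 (position 4): no conditioning environment matches → elsewhere allophone [k].
Occurrence 3 (position 6): between two vowels → [x].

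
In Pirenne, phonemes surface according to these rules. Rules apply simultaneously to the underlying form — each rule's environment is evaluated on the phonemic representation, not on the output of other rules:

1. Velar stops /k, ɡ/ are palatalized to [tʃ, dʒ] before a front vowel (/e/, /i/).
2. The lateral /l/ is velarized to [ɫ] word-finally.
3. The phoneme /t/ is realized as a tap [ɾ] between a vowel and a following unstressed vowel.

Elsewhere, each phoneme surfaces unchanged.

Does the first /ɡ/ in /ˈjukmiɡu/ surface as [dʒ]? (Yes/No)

/ɡ/ — between /i/ and /u/; rule 1 does not apply here → [ɡ].
The actual realization is [ɡ], not [dʒ].

No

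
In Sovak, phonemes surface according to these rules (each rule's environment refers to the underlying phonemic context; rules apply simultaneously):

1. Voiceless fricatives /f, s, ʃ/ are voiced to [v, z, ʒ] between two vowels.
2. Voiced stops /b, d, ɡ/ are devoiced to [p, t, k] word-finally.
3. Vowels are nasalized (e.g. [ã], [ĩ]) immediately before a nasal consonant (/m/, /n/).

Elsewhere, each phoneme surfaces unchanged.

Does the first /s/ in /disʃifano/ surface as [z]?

No

/s/ — between /i/ and /ʃ/; rule 1 does not apply here → [s].
The actual realization is [s], not [z].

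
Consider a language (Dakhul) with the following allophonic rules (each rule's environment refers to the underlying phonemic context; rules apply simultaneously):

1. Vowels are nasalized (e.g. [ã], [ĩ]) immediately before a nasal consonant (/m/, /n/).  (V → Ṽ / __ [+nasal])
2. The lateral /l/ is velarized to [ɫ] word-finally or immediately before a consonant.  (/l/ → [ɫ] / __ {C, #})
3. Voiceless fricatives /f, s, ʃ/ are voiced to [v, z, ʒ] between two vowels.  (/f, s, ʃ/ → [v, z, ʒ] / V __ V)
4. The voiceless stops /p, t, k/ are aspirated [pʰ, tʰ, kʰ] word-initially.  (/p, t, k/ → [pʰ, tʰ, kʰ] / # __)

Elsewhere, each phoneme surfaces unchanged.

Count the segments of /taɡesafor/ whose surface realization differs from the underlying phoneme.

3

Segments that undergo a rule: /t/ → [tʰ] (rule 4); /s/ → [z] (rule 3); /f/ → [v] (rule 3).
All other segments surface unchanged.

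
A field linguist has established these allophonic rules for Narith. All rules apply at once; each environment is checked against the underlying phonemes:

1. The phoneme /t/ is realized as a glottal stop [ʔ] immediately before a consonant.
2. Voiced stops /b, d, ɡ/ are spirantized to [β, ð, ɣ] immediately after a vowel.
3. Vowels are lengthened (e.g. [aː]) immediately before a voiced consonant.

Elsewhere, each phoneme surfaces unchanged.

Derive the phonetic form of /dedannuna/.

/d/ (word-initial) is in the target of rule 2 but the environment (immediately after a vowel) is not met → [d].
/e/ (between /d/ and /d/) occurs before a voiced consonant → [eː] by rule 3.
/d/ — between /e/ and /a/, immediately after a vowel — surfaces as [ð] (rule 2).
/a/ (between /d/ and /n/): before a voiced consonant, so rule 3 applies → [aː].
/n/ (between /a/ and /n/) is unaffected → [n].
/n/ — not in any rule's target class → [n].
/u/ meets the environment for rule 3 (before a voiced consonant) → [uː].
/n/ — not in any rule's target class → [n].
/a/ (word-final) fails the environment for rule 3, so it stays [a].

[deːðaːnnuːna]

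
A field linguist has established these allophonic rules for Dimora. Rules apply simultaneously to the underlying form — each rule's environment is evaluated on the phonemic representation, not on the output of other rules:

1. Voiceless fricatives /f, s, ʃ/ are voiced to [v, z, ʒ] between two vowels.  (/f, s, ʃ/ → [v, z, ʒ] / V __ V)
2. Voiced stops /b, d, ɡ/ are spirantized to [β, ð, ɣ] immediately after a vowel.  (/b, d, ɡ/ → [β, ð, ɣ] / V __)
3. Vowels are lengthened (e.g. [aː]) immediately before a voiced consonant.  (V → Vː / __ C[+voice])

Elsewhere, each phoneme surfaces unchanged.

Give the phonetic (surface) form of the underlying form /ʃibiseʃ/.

/ʃ/ — word-initial; rule 1 does not apply here → [ʃ].
/i/ (between /ʃ/ and /b/) occurs before a voiced consonant → [iː] by rule 3.
/b/ (between /i/ and /i/) occurs immediately after a vowel → [β] by rule 2.
/i/ — between /b/ and /s/; rule 3 does not apply here → [i].
/s/ — between /i/ and /e/, between two vowels — surfaces as [z] (rule 1).
/e/ — between /s/ and /ʃ/; rule 3 does not apply here → [e].
/ʃ/ (word-final) fails the environment for rule 1, so it stays [ʃ].

[ʃiːβizeʃ]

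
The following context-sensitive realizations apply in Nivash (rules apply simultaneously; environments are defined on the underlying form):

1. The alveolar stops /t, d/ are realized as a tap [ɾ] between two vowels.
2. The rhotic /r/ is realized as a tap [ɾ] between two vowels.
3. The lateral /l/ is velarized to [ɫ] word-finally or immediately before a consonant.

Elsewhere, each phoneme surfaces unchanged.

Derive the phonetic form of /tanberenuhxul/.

/t/ (word-initial) fails the environment for rule 1, so it stays [t].
/r/ (between /e/ and /e/): between two vowels, so rule 2 applies → [ɾ].
/l/ (word-final) occurs word-finally or immediately before a consonant → [ɫ] by rule 3.

[tanbeɾenuhxuɫ]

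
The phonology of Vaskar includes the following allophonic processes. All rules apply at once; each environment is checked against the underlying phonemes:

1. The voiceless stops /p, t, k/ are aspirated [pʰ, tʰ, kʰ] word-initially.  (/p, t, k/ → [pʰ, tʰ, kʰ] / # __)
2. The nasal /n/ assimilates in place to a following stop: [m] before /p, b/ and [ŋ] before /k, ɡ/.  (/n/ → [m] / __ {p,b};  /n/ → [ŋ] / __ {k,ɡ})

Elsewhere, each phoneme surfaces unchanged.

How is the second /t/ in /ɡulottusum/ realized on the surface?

/t/ (between /t/ and /u/) fails the environment for rule 1, so it stays [t].

[t]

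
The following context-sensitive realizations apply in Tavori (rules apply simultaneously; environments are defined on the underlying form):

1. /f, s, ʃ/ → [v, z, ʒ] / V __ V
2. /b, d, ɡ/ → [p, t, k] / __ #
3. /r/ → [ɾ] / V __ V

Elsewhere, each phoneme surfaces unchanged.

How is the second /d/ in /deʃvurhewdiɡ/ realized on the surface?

/d/ (between /w/ and /i/) is in the target of rule 2 but the environment (word-finally) is not met → [d].

[d]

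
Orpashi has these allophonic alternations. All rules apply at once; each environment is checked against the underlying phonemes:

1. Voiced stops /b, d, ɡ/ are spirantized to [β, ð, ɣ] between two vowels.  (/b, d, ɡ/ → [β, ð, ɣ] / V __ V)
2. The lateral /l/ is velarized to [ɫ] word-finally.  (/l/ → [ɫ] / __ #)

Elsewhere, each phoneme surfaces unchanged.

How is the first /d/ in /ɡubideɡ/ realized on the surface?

Rule 1 applies to /d/ (between /i/ and /e/: between two vowels) → [ð].

[ð]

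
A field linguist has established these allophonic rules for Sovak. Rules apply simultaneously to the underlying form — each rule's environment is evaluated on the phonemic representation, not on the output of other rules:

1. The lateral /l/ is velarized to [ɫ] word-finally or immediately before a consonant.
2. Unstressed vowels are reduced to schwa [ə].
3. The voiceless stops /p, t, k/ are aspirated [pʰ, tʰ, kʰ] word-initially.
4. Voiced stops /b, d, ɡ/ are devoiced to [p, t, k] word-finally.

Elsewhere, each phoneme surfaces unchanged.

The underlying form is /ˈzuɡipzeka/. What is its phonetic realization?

[ˈzuɡəpzəkə]

/z/ (word-initial): no rule targets it → [z].
/u/ (between /z/ and /ɡ/) is in the target of rule 2 but the environment (in an unstressed syllable) is not met → [u].
/ɡ/ — between /u/ and /i/; rule 4 does not apply here → [ɡ].
/i/ meets the environment for rule 2 (in an unstressed syllable) → [ə].
/p/ (between /i/ and /z/) fails the environment for rule 3, so it stays [p].
/z/ — not in any rule's target class → [z].
/e/ (between /z/ and /k/) occurs in an unstressed syllable → [ə] by rule 2.
/k/ (between /e/ and /a/) is in the target of rule 3 but the environment (word-initially) is not met → [k].
/a/ meets the environment for rule 2 (in an unstressed syllable) → [ə].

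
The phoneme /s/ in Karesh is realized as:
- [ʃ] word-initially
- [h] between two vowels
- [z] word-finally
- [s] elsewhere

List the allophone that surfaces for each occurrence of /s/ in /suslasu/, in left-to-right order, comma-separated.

Occurrence 1 (position 1): word-initially → [ʃ].
Occurrence 2 (position 3): no conditioning environment matches → elsewhere allophone [s].
Occurrence 3 (position 6): between two vowels → [h].

[ʃ], [s], [h]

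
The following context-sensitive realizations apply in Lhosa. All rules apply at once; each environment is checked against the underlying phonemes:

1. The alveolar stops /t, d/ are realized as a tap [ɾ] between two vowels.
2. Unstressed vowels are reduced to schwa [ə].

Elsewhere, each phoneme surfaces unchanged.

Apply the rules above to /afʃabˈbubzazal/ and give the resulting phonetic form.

Rule 2 applies to /a/ (word-initial: in an unstressed syllable) → [ə].
/f/ (between /a/ and /ʃ/) is unaffected → [f].
/ʃ/ stays [ʃ].
/a/ (between /ʃ/ and /b/): in an unstressed syllable, so rule 2 applies → [ə].
/b/ (between /a/ and /b/): no rule targets it → [b].
/b/ (between /b/ and /u/) is unaffected → [b].
/u/ (between /b/ and /b/) is in the target of rule 2 but the environment (in an unstressed syllable) is not met → [u].
/b/ — not in any rule's target class → [b].
/z/ stays [z].
/a/ meets the environment for rule 2 (in an unstressed syllable) → [ə].
/z/ — not in any rule's target class → [z].
Rule 2 applies to /a/ (between /z/ and /l/: in an unstressed syllable) → [ə].
/l/ (word-final): no rule targets it → [l].

[əfʃəbˈbubzəzəl]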